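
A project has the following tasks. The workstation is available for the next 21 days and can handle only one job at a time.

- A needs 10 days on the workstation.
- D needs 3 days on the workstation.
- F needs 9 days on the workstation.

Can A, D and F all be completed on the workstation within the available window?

No

Running back to back, the jobs need 10 + 3 + 9 = 22 days on the workstation.
Since 22 > 21, they cannot all fit.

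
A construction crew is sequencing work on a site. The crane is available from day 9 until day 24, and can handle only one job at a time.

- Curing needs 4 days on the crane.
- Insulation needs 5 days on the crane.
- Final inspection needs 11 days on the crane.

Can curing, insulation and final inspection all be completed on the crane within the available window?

The crane window is 24 − 9 = 15 days.
Running back to back, the jobs need 4 + 5 + 11 = 20 days on the crane.
Since 20 > 15, they cannot all fit.

No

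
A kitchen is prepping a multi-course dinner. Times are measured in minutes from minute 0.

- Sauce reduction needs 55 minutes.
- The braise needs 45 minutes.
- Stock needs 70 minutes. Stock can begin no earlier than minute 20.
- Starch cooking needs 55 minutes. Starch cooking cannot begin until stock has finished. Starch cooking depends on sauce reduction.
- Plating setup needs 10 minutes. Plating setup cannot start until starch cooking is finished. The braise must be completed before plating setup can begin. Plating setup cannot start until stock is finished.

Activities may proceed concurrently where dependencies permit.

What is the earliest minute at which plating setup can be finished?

155

Sauce reduction can start immediately at minute 0; it finishes at minute 55.
The braise can start immediately at minute 0; it finishes at minute 45.
After its own release at minute 20, stock can start at minute 20 and finishes at minute 90.
For starch cooking: stock (finishes minute 90); sauce reduction (finishes minute 55). Taking the maximum gives a start of minute 90, and it finishes at 90 + 55 = minute 145.
Plating setup needs all of starch cooking (finishes minute 145); the braise (finishes minute 45); stock (finishes minute 90). That puts its earliest start at minute 145; it finishes at 145 + 10 = minute 155.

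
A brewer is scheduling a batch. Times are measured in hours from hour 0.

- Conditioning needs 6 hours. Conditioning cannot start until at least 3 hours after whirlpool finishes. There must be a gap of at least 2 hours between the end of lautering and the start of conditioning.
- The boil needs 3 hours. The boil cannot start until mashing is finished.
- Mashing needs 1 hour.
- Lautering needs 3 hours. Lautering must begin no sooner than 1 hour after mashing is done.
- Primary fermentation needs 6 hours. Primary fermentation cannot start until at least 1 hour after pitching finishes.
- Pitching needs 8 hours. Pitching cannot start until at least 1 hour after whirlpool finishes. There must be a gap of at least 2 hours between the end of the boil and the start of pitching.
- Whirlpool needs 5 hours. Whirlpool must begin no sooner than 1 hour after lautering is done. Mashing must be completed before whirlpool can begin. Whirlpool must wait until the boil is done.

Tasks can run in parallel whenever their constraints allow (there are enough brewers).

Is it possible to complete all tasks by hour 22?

No

Mashing can start immediately at hour 0; it finishes at hour 1.
The boil cannot begin until mashing (finishes hour 1). It runs from hour 1 to 1 + 3 = hour 4.
After mashing (finishes hour 1, plus 1-hour gap → hour 2), lautering can start at hour 2 and finishes at hour 5.
For whirlpool: lautering (finishes hour 5, plus 1-hour gap → hour 6); mashing (finishes hour 1); the boil (finishes hour 4). Taking the maximum gives a start of hour 6, and it finishes at 6 + 5 = hour 11.
Conditioning cannot start until whirlpool (finishes hour 11, plus 3-hour gap → hour 14); lautering (finishes hour 5, plus 2-hour gap → hour 7). The controlling bound is hour 14, so conditioning finishes at 14 + 6 = hour 20.
Pitching needs all of whirlpool (finishes hour 11, plus 1-hour gap → hour 12); the boil (finishes hour 4, plus 2-hour gap → hour 6). That puts its earliest start at hour 12; it finishes at 12 + 8 = hour 20.
After pitching (finishes hour 20, plus 1-hour gap → hour 21), primary fermentation can start at hour 21 and finishes at hour 27.
The earliest everything can be done is hour 27, which is after the deadline of 22, so it is not possible.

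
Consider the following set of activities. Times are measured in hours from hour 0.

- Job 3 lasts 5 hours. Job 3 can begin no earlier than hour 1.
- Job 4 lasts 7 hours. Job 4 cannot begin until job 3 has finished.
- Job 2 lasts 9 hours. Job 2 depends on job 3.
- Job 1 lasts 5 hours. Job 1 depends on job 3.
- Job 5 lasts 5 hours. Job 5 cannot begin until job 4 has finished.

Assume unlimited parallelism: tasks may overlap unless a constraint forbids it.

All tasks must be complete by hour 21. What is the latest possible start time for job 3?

To finish by hour 21, job 1 (duration 5) must start no later than hour 16.
Job 2 has no dependents, so it just needs to finish by hour 21. Starting by 21 − 9 = hour 12 achieves that.
Job 5 must finish by hour 21; it takes 5 hours, so it must start by 21 − 5 = hour 16.
Job 4 has to be done before job 5 (must start by hour 16). That means finishing by hour 16, i.e. starting by 16 − 7 = hour 9.
For job 3: job 1 (must start by hour 16); job 2 (must start by hour 12); job 4 (must start by hour 9). The most restrictive is hour 9; with a 5-hour duration, job 3 must start by hour 4.

4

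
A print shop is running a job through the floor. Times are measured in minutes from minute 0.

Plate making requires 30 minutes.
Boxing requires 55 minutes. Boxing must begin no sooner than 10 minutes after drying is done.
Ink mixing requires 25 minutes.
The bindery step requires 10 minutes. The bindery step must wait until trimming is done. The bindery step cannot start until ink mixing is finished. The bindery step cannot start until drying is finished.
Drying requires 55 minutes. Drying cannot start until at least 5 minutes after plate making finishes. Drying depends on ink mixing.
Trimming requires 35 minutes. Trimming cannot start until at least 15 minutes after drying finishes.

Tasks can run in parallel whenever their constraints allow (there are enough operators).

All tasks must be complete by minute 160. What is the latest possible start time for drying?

40

Nothing follows the bindery step; the deadline of minute 160 is its only limit. It must start by 160 − 10 = minute 150.
Since the bindery step (must start by minute 150) depends on it, trimming must finish by minute 150. Backing off its 35-minute duration gives a latest start of minute 115.
Boxing must finish by minute 160; it takes 55 minutes, so it must start by 160 − 55 = minute 105.
For drying: trimming (must start by minute 115, minus 15-minute gap → minute 100); the bindery step (must start by minute 150); boxing (must start by minute 105, minus 10-minute gap → minute 95). The most restrictive is minute 95; with a 55-minute duration, drying must start by minute 40.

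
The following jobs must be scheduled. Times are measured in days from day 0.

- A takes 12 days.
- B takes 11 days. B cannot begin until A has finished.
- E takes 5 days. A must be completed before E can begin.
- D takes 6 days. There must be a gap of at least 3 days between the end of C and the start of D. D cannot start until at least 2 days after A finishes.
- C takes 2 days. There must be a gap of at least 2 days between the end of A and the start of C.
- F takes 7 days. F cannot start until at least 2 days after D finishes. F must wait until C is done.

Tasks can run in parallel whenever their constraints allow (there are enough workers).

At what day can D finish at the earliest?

Nothing blocks A, so it runs from day 0 to day 12.
After A (finishes day 12, plus 2-day gap → day 14), C can start at day 14 and finishes at day 16.
D has to wait for C (finishes day 16, plus 3-day gap → day 19); A (finishes day 12, plus 2-day gap → day 14). The latest of these is day 19, so D runs day 19 to 19 + 6 = day 25.

25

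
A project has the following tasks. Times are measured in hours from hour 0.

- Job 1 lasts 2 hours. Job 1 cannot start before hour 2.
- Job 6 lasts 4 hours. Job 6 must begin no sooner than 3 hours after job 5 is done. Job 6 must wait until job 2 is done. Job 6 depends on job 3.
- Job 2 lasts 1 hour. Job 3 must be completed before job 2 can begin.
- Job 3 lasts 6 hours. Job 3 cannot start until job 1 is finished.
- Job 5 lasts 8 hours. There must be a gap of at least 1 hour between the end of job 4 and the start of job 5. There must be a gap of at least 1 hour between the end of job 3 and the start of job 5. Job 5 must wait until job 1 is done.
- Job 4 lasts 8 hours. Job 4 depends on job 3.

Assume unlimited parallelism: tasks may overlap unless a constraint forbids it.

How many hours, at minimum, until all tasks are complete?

Job 1 cannot begin until its own release at hour 2. It runs from hour 2 to 2 + 2 = hour 4.
Job 3 waits on job 1 (finishes hour 4), so it starts at hour 4 and finishes at 4 + 6 = hour 10.
Job 4 waits on job 3 (finishes hour 10), so it starts at hour 10 and finishes at 10 + 8 = hour 18.
Job 5 has to wait for job 4 (finishes hour 18, plus 1-hour gap → hour 19); job 3 (finishes hour 10, plus 1-hour gap → hour 11); job 1 (finishes hour 4). The latest of these is hour 19, so job 5 runs hour 19 to 19 + 8 = hour 27.
Job 2 cannot begin until job 3 (finishes hour 10). It runs from hour 10 to 10 + 1 = hour 11.
For job 6: job 5 (finishes hour 27, plus 3-hour gap → hour 30); job 2 (finishes hour 11); job 3 (finishes hour 10). Taking the maximum gives a start of hour 30, and it finishes at 30 + 4 = hour 34.
All tasks are finished once the last one completes. Finish times: Job 1 at 4, Job 2 at 11, Job 3 at 10, Job 4 at 18, Job 5 at 27, Job 6 at 34. The latest is hour 34.

34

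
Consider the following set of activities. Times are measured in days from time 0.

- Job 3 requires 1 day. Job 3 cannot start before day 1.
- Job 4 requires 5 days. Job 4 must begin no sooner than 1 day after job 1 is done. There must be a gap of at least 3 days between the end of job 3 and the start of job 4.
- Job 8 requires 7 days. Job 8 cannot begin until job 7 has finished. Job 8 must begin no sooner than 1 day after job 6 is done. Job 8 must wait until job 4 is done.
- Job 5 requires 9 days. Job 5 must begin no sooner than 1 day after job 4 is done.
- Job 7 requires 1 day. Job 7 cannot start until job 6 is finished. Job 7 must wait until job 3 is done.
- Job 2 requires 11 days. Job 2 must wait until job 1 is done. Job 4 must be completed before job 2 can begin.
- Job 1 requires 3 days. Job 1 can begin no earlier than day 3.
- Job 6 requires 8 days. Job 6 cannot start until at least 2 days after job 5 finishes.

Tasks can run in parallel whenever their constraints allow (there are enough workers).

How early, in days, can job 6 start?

Job 3 waits on its own release at day 1, so it starts at day 1 and finishes at 1 + 1 = day 2.
Job 1 cannot begin until its own release at day 3. It runs from day 3 to 3 + 3 = day 6.
Job 4 cannot start until job 1 (finishes day 6, plus 1-day gap → day 7); job 3 (finishes day 2, plus 3-day gap → day 5). The controlling bound is day 7, so job 4 finishes at 7 + 5 = day 12.
Job 5 waits on job 4 (finishes day 12, plus 1-day gap → day 13), so it starts at day 13 and finishes at 13 + 9 = day 22.
Job 6 waits on job 5 (finishes day 22, plus 2-day gap → day 24), so the earliest it can start is day 24.

24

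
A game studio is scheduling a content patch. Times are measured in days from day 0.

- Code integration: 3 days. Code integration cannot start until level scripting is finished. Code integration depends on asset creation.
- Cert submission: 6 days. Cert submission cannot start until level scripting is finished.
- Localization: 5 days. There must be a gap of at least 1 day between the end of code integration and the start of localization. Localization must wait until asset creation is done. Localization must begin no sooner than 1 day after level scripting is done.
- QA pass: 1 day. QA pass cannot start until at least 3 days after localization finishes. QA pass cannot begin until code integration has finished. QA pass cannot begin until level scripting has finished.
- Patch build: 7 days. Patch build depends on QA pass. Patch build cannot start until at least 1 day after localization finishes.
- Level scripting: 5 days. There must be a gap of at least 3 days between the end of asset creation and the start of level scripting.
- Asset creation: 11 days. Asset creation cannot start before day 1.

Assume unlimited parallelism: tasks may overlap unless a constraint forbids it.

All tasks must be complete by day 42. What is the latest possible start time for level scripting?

17

Patch build has no dependents, so it just needs to finish by day 42. Starting by 42 − 7 = day 35 achieves that.
QA pass has to be done before patch build (must start by day 35). That means finishing by day 35, i.e. starting by 35 − 1 = day 34.
Localization has several dependents: QA pass (must start by day 34, minus 3-day gap → day 31); patch build (must start by day 35, minus 1-day gap → day 34). The earliest of those limits is day 31, so localization must start by 31 − 5 = day 26.
Code integration must finish in time for localization (must start by day 26, minus 1-day gap → day 25); QA pass (must start by day 34). The tightest is day 25, so code integration must start by 25 − 3 = day 22.
Cert submission has no dependents, so it just needs to finish by day 42. Starting by 42 − 6 = day 36 achieves that.
Level scripting must finish in time for code integration (must start by day 22); localization (must start by day 26, minus 1-day gap → day 25); QA pass (must start by day 34); cert submission (must start by day 36). The tightest is day 22, so level scripting must start by 22 − 5 = day 17.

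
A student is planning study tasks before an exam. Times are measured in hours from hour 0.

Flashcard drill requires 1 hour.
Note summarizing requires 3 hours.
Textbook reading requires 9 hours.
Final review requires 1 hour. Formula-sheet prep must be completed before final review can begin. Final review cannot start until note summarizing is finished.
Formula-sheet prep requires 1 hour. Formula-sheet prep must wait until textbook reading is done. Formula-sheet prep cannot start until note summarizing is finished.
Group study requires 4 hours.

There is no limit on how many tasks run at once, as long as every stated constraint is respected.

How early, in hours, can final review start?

10

Note summarizing can start immediately at hour 0; it finishes at hour 3.
Nothing blocks textbook reading, so it runs from hour 0 to hour 9.
For formula-sheet prep: textbook reading (finishes hour 9); note summarizing (finishes hour 3). Taking the maximum gives a start of hour 9, and it finishes at 9 + 1 = hour 10.
Final review waits on formula-sheet prep (finishes hour 10); note summarizing (finishes hour 3). The latest of these is hour 10, which is the earliest final review can start.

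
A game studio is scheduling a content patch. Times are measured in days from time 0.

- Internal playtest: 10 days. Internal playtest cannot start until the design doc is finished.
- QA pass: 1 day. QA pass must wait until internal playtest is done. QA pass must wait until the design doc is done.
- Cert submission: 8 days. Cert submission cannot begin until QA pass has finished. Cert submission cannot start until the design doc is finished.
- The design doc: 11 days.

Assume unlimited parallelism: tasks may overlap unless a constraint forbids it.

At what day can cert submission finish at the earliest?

Nothing blocks the design doc, so it runs from day 0 to day 11.
After the design doc (finishes day 11), internal playtest can start at day 11 and finishes at day 21.
For QA pass: internal playtest (finishes day 21); the design doc (finishes day 11). Taking the maximum gives a start of day 21, and it finishes at 21 + 1 = day 22.
Cert submission needs all of QA pass (finishes day 22); the design doc (finishes day 11). That puts its earliest start at day 22; it finishes at 22 + 8 = day 30.

30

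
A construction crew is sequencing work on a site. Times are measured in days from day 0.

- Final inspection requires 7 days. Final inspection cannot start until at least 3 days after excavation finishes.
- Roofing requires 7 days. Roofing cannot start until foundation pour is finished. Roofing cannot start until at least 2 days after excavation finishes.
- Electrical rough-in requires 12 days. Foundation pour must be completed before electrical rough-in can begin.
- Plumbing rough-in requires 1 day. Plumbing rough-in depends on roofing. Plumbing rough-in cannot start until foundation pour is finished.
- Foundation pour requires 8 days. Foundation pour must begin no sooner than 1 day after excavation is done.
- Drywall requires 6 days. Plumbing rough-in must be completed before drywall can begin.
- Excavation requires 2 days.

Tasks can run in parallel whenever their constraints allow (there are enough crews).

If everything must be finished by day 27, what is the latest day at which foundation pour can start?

Drywall has no dependents, so it just needs to finish by day 27. Starting by 27 − 6 = day 21 achieves that.
Since drywall (must start by day 21) depends on it, plumbing rough-in must finish by day 21. Backing off its 1-day duration gives a latest start of day 20.
Roofing has to be done before plumbing rough-in (must start by day 20). That means finishing by day 20, i.e. starting by 20 − 7 = day 13.
To finish by day 27, electrical rough-in (duration 12) must start no later than day 15.
Foundation pour has several dependents: roofing (must start by day 13); plumbing rough-in (must start by day 20); electrical rough-in (must start by day 15). The earliest of those limits is day 13, so foundation pour must start by 13 − 8 = day 5.

5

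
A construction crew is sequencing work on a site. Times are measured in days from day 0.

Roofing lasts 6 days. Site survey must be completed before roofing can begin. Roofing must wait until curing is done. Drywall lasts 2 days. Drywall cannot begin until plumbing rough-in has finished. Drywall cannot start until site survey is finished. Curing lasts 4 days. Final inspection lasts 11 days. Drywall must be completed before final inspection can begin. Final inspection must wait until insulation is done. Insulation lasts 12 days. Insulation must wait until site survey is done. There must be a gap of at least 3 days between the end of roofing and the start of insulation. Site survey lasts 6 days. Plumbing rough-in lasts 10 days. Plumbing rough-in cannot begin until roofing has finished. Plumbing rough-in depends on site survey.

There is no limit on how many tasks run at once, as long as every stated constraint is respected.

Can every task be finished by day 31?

No

Curing can start immediately at day 0; it finishes at day 4.
Site survey can start immediately at day 0; it finishes at day 6.
For roofing: site survey (finishes day 6); curing (finishes day 4). Taking the maximum gives a start of day 6, and it finishes at 6 + 6 = day 12.
Insulation cannot start until site survey (finishes day 6); roofing (finishes day 12, plus 3-day gap → day 15). The controlling bound is day 15, so insulation finishes at 15 + 12 = day 27.
Plumbing rough-in needs all of roofing (finishes day 12); site survey (finishes day 6). That puts its earliest start at day 12; it finishes at 12 + 10 = day 22.
Drywall needs all of plumbing rough-in (finishes day 22); site survey (finishes day 6). That puts its earliest start at day 22; it finishes at 22 + 2 = day 24.
Final inspection cannot start until drywall (finishes day 24); insulation (finishes day 27). The controlling bound is day 27, so final inspection finishes at 27 + 11 = day 38.
The earliest everything can be done is day 38, which is after the deadline of 31, so it is not possible.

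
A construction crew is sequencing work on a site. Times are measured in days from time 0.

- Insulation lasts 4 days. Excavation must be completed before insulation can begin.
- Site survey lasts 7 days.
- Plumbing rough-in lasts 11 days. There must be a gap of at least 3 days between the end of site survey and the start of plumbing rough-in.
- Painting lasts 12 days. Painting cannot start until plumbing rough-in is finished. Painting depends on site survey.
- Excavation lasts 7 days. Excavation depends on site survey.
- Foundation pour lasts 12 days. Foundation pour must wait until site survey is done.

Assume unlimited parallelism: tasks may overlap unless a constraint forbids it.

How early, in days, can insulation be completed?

18

Site survey can start immediately at day 0; it finishes at day 7.
Excavation waits on site survey (finishes day 7), so it starts at day 7 and finishes at 7 + 7 = day 14.
After excavation (finishes day 14), insulation can start at day 14 and finishes at day 18.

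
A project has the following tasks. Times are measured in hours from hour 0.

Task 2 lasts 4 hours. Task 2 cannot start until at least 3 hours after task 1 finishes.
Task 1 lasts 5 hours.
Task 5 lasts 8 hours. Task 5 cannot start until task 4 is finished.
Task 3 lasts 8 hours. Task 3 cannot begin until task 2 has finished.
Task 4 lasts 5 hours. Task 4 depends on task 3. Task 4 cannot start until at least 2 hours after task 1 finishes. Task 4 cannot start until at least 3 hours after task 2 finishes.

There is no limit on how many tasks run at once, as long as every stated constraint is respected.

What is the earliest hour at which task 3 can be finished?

Task 1 can start immediately at hour 0; it finishes at hour 5.
Task 2 waits on task 1 (finishes hour 5, plus 3-hour gap → hour 8), so it starts at hour 8 and finishes at 8 + 4 = hour 12.
After task 2 (finishes hour 12), task 3 can start at hour 12 and finishes at hour 20.

20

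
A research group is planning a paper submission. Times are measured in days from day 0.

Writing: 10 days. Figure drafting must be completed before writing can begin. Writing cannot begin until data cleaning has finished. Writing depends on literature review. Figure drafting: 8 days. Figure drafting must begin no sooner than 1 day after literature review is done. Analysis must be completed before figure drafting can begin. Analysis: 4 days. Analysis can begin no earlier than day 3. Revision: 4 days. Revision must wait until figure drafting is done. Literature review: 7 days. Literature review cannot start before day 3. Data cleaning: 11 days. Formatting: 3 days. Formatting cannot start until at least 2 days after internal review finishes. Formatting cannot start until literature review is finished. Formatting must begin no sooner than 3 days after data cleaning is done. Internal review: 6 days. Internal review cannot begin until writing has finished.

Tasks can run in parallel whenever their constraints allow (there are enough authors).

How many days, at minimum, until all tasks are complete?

40

Analysis waits on its own release at day 3, so it starts at day 3 and finishes at 3 + 4 = day 7.
Nothing blocks data cleaning, so it runs from day 0 to day 11.
Literature review cannot begin until its own release at day 3. It runs from day 3 to 3 + 7 = day 10.
Figure drafting cannot start until literature review (finishes day 10, plus 1-day gap → day 11); analysis (finishes day 7). The controlling bound is day 11, so figure drafting finishes at 11 + 8 = day 19.
Revision waits on figure drafting (finishes day 19), so it starts at day 19 and finishes at 19 + 4 = day 23.
Writing cannot start until figure drafting (finishes day 19); data cleaning (finishes day 11); literature review (finishes day 10). The controlling bound is day 19, so writing finishes at 19 + 10 = day 29.
After writing (finishes day 29), internal review can start at day 29 and finishes at day 35.
Formatting has to wait for internal review (finishes day 35, plus 2-day gap → day 37); literature review (finishes day 10); data cleaning (finishes day 11, plus 3-day gap → day 14). The latest of these is day 37, so formatting runs day 37 to 37 + 3 = day 40.
All tasks are finished once the last one completes. Finish times: Literature review at 10, Data cleaning at 11, Analysis at 7, Figure drafting at 19, Writing at 29, Internal review at 35, Revision at 23, Formatting at 40. The latest is day 40.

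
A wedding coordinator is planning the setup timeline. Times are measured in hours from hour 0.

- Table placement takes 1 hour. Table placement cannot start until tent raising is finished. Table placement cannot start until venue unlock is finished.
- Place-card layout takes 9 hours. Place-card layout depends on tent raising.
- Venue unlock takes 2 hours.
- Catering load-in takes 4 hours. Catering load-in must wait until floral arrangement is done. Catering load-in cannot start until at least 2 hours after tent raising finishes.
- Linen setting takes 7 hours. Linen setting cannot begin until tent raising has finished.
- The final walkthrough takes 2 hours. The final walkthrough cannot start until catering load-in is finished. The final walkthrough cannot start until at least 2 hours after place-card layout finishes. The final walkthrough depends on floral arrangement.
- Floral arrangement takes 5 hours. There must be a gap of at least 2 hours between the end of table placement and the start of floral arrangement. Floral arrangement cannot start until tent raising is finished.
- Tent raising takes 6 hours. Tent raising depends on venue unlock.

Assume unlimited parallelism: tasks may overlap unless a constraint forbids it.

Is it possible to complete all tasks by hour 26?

Venue unlock has no prerequisites, so it starts at hour 0 and finishes at hour 2.
After venue unlock (finishes hour 2), tent raising can start at hour 2 and finishes at hour 8.
After tent raising (finishes hour 8), place-card layout can start at hour 8 and finishes at hour 17.
Linen setting cannot begin until tent raising (finishes hour 8). It runs from hour 8 to 8 + 7 = hour 15.
Table placement cannot start until tent raising (finishes hour 8); venue unlock (finishes hour 2). The controlling bound is hour 8, so table placement finishes at 8 + 1 = hour 9.
For floral arrangement: table placement (finishes hour 9, plus 2-hour gap → hour 11); tent raising (finishes hour 8). Taking the maximum gives a start of hour 11, and it finishes at 11 + 5 = hour 16.
Catering load-in needs all of floral arrangement (finishes hour 16); tent raising (finishes hour 8, plus 2-hour gap → hour 10). That puts its earliest start at hour 16; it finishes at 16 + 4 = hour 20.
The final walkthrough cannot start until catering load-in (finishes hour 20); place-card layout (finishes hour 17, plus 2-hour gap → hour 19); floral arrangement (finishes hour 16). The controlling bound is hour 20, so the final walkthrough finishes at 20 + 2 = hour 22.
Every task is finished by hour 22, which is no later than the deadline of 26, so the schedule is feasible.

Yes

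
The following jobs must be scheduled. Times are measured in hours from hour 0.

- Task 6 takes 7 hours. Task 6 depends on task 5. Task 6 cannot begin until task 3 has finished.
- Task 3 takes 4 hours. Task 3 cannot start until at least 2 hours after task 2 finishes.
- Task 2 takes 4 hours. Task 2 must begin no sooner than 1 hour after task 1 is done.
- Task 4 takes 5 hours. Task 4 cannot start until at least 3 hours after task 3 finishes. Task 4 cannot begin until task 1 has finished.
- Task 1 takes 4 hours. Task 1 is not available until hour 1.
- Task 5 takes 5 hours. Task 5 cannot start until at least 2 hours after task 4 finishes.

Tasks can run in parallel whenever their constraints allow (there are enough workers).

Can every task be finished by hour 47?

Task 1 cannot begin until its own release at hour 1. It runs from hour 1 to 1 + 4 = hour 5.
Task 2 waits on task 1 (finishes hour 5, plus 1-hour gap → hour 6), so it starts at hour 6 and finishes at 6 + 4 = hour 10.
After task 2 (finishes hour 10, plus 2-hour gap → hour 12), task 3 can start at hour 12 and finishes at hour 16.
Task 4 has to wait for task 3 (finishes hour 16, plus 3-hour gap → hour 19); task 1 (finishes hour 5). The latest of these is hour 19, so task 4 runs hour 19 to 19 + 5 = hour 24.
After task 4 (finishes hour 24, plus 2-hour gap → hour 26), task 5 can start at hour 26 and finishes at hour 31.
Task 6 cannot start until task 5 (finishes hour 31); task 3 (finishes hour 16). The controlling bound is hour 31, so task 6 finishes at 31 + 7 = hour 38.
Every task is finished by hour 38, which is no later than the deadline of 47, so the schedule is feasible.

Yes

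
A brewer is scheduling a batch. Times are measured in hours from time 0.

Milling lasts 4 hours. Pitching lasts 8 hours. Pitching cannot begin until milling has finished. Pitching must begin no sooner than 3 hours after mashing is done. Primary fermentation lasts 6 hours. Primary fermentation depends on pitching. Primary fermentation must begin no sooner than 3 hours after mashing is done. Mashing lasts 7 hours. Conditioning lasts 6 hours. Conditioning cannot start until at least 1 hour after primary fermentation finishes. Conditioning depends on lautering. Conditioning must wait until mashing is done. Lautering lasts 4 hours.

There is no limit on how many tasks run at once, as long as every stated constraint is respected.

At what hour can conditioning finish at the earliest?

Nothing blocks lautering, so it runs from hour 0 to hour 4.
Mashing has no prerequisites, so it starts at hour 0 and finishes at hour 7.
Milling has no prerequisites, so it starts at hour 0 and finishes at hour 4.
Pitching has to wait for milling (finishes hour 4); mashing (finishes hour 7, plus 3-hour gap → hour 10). The latest of these is hour 10, so pitching runs hour 10 to 10 + 8 = hour 18.
Primary fermentation has to wait for pitching (finishes hour 18); mashing (finishes hour 7, plus 3-hour gap → hour 10). The latest of these is hour 18, so primary fermentation runs hour 18 to 18 + 6 = hour 24.
Conditioning needs all of primary fermentation (finishes hour 24, plus 1-hour gap → hour 25); lautering (finishes hour 4); mashing (finishes hour 7). That puts its earliest start at hour 25; it finishes at 25 + 6 = hour 31.

31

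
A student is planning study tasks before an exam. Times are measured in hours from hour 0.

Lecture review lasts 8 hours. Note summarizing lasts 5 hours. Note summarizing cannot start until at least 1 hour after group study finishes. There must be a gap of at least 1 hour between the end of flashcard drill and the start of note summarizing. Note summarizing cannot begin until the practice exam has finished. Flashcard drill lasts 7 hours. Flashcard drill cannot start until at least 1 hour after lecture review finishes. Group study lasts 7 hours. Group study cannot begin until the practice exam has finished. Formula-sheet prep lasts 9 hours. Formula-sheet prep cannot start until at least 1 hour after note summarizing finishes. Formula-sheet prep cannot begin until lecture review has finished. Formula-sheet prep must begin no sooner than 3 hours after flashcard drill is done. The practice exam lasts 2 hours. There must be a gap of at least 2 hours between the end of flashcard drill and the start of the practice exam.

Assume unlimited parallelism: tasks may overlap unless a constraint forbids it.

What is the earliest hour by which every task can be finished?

Lecture review can start immediately at hour 0; it finishes at hour 8.
After lecture review (finishes hour 8, plus 1-hour gap → hour 9), flashcard drill can start at hour 9 and finishes at hour 16.
The practice exam cannot begin until flashcard drill (finishes hour 16, plus 2-hour gap → hour 18). It runs from hour 18 to 18 + 2 = hour 20.
Group study cannot begin until the practice exam (finishes hour 20). It runs from hour 20 to 20 + 7 = hour 27.
For note summarizing: group study (finishes hour 27, plus 1-hour gap → hour 28); flashcard drill (finishes hour 16, plus 1-hour gap → hour 17); the practice exam (finishes hour 20). Taking the maximum gives a start of hour 28, and it finishes at 28 + 5 = hour 33.
For formula-sheet prep: note summarizing (finishes hour 33, plus 1-hour gap → hour 34); lecture review (finishes hour 8); flashcard drill (finishes hour 16, plus 3-hour gap → hour 19). Taking the maximum gives a start of hour 34, and it finishes at 34 + 9 = hour 43.
All tasks are finished once the last one completes. Finish times: Lecture review at 8, Flashcard drill at 16, The practice exam at 20, Group study at 27, Note summarizing at 33, Formula-sheet prep at 43. The latest is hour 43.

43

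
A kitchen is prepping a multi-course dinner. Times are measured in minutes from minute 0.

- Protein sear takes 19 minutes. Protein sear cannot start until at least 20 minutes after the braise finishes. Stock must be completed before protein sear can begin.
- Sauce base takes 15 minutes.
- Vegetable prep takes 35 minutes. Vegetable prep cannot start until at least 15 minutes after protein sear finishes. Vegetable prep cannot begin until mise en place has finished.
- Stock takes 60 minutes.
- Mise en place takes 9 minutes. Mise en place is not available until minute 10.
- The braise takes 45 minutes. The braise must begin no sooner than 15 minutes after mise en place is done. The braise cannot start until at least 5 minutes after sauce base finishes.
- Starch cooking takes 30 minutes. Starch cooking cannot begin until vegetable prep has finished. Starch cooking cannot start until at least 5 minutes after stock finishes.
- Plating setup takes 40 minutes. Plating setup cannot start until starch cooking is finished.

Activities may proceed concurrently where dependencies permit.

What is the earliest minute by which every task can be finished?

238

Nothing blocks sauce base, so it runs from minute 0 to minute 15.
Stock has no prerequisites, so it starts at minute 0 and finishes at minute 60.
Mise en place waits on its own release at minute 10, so it starts at minute 10 and finishes at 10 + 9 = minute 19.
The braise cannot start until mise en place (finishes minute 19, plus 15-minute gap → minute 34); sauce base (finishes minute 15, plus 5-minute gap → minute 20). The controlling bound is minute 34, so the braise finishes at 34 + 45 = minute 79.
Protein sear has to wait for the braise (finishes minute 79, plus 20-minute gap → minute 99); stock (finishes minute 60). The latest of these is minute 99, so protein sear runs minute 99 to 99 + 19 = minute 118.
Vegetable prep has to wait for protein sear (finishes minute 118, plus 15-minute gap → minute 133); mise en place (finishes minute 19). The latest of these is minute 133, so vegetable prep runs minute 133 to 133 + 35 = minute 168.
For starch cooking: vegetable prep (finishes minute 168); stock (finishes minute 60, plus 5-minute gap → minute 65). Taking the maximum gives a start of minute 168, and it finishes at 168 + 30 = minute 198.
Plating setup cannot begin until starch cooking (finishes minute 198). It runs from minute 198 to 198 + 40 = minute 238.
All tasks are finished once the last one completes. Finish times: Mise en place at 19, Stock at 60, Sauce base at 15, The braise at 79, Protein sear at 118, Vegetable prep at 168, Starch cooking at 198, Plating setup at 238. The latest is minute 238.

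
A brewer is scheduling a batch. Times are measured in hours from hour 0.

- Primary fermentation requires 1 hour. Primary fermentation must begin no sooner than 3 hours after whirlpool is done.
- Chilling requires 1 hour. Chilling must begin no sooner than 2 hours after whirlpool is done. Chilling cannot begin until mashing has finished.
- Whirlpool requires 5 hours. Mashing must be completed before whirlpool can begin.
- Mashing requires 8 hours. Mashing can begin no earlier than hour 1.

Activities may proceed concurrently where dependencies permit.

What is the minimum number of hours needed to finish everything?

18

After its own release at hour 1, mashing can start at hour 1 and finishes at hour 9.
Whirlpool cannot begin until mashing (finishes hour 9). It runs from hour 9 to 9 + 5 = hour 14.
Primary fermentation cannot begin until whirlpool (finishes hour 14, plus 3-hour gap → hour 17). It runs from hour 17 to 17 + 1 = hour 18.
Chilling has to wait for whirlpool (finishes hour 14, plus 2-hour gap → hour 16); mashing (finishes hour 9). The latest of these is hour 16, so chilling runs hour 16 to 16 + 1 = hour 17.
All tasks are finished once the last one completes. Finish times: Mashing at 9, Whirlpool at 14, Chilling at 17, Primary fermentation at 18. The latest is hour 18.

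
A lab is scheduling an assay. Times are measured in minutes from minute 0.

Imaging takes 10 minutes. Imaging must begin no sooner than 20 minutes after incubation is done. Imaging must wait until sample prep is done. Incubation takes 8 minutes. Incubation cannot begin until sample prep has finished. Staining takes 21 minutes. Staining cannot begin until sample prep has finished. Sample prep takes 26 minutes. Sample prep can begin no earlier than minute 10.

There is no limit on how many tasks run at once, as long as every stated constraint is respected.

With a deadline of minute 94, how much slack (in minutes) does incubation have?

After its own release at minute 10, sample prep can start at minute 10 and finishes at minute 36.
Incubation cannot begin until sample prep (finishes minute 36). It runs from minute 36 to 36 + 8 = minute 44.

Working backward from the deadline:
To finish by minute 94, imaging (duration 10) must start no later than minute 84.
Incubation feeds into imaging (must start by minute 84, minus 20-minute gap → minute 64); so incubation must finish by minute 64 and therefore start by minute 56.
So incubation can start as early as minute 36 and as late as minute 56, giving 56 − 36 = 20 minutes of slack.

20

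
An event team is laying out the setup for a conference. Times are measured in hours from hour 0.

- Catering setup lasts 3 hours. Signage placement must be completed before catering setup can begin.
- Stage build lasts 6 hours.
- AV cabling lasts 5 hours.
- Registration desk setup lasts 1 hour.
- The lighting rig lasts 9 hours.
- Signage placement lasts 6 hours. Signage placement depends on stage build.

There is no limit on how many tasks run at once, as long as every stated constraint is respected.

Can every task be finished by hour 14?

No

Nothing blocks registration desk setup, so it runs from hour 0 to hour 1.
AV cabling can start immediately at hour 0; it finishes at hour 5.
Nothing blocks the lighting rig, so it runs from hour 0 to hour 9.
Stage build can start immediately at hour 0; it finishes at hour 6.
After stage build (finishes hour 6), signage placement can start at hour 6 and finishes at hour 12.
Catering setup cannot begin until signage placement (finishes hour 12). It runs from hour 12 to 12 + 3 = hour 15.
The earliest everything can be done is hour 15, which is after the deadline of 14, so it is not possible.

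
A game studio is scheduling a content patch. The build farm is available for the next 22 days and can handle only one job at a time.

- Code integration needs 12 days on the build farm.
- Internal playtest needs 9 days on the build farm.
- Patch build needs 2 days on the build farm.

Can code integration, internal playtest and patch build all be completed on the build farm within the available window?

Running back to back, the jobs need 12 + 9 + 2 = 23 days on the build farm.
Since 23 > 22, they cannot all fit.

No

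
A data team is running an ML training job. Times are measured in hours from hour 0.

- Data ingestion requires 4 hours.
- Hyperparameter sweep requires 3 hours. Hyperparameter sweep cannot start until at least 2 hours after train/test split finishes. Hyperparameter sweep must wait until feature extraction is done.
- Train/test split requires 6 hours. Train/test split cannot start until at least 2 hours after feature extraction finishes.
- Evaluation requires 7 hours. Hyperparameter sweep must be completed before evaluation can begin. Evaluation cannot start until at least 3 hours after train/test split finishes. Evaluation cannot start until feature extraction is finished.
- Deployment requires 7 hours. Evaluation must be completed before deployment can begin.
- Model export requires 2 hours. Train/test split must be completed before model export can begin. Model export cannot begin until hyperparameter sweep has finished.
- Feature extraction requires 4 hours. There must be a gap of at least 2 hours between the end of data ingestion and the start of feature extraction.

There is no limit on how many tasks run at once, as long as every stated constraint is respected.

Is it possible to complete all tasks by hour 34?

Nothing blocks data ingestion, so it runs from hour 0 to hour 4.
Feature extraction cannot begin until data ingestion (finishes hour 4, plus 2-hour gap → hour 6). It runs from hour 6 to 6 + 4 = hour 10.
Train/test split waits on feature extraction (finishes hour 10, plus 2-hour gap → hour 12), so it starts at hour 12 and finishes at 12 + 6 = hour 18.
For hyperparameter sweep: train/test split (finishes hour 18, plus 2-hour gap → hour 20); feature extraction (finishes hour 10). Taking the maximum gives a start of hour 20, and it finishes at 20 + 3 = hour 23.
For model export: train/test split (finishes hour 18); hyperparameter sweep (finishes hour 23). Taking the maximum gives a start of hour 23, and it finishes at 23 + 2 = hour 25.
Evaluation needs all of hyperparameter sweep (finishes hour 23); train/test split (finishes hour 18, plus 3-hour gap → hour 21); feature extraction (finishes hour 10). That puts its earliest start at hour 23; it finishes at 23 + 7 = hour 30.
Deployment cannot begin until evaluation (finishes hour 30). It runs from hour 30 to 30 + 7 = hour 37.
The earliest everything can be done is hour 37, which is after the deadline of 34, so it is not possible.

No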